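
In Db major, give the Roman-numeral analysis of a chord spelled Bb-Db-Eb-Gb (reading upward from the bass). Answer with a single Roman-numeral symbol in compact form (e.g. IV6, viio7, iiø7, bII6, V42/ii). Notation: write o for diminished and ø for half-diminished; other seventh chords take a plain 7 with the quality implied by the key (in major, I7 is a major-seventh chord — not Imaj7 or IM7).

Stacked in thirds the chord is Eb-Gb-Bb-Db: a minor seventh chord on Eb.
In Db major, Eb is the supertonic; the diatonic minor seventh chord there is ii7.
With Bb in the bass the chord is in second inversion, so the figured bass is 43.

ii43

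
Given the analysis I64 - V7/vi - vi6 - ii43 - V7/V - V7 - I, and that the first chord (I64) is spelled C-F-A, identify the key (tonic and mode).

The chord F/C is a major triad rooted on F; its label is I64.
If F is scale degree 1 and the mode makes that degree carry a major triad, the tonic is F and the mode is major.

F major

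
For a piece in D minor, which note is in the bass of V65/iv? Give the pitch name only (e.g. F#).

F#

The applied chord V65/iv is rooted on D: D-F#-A-C.
The figure 65 means first inversion — the third is in the bass.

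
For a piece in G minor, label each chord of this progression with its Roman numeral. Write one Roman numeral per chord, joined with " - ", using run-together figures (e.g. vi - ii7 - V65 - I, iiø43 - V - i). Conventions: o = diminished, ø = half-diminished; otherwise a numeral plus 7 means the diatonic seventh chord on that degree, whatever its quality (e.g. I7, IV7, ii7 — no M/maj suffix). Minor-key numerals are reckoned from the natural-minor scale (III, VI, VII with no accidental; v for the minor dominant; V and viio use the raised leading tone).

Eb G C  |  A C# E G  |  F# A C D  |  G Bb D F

iv6 - V7/V - V65 - i7

Eb-G-C: root C is the subdominant; minor triad there is iv6.
A-C#-E-G is the secondary dominant of V (dominant seventh chord on A): V7/V.
F#-A-C-D has root D, degree 5 in G minor, so V65.
G-Bb-D-F: root G is the tonic; minor seventh chord there is i7.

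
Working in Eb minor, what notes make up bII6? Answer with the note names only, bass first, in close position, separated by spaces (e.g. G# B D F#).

Scale degree 2 in Eb minor is F; lowering it a half step gives Fb. bII6 is the Neapolitan sixth — a major triad on the lowered second degree, here in its customary first inversion.
So the chord is Fb-Ab-Cb, a major triad.
With the 6 figure the chord is in first inversion; from the bass Ab upward in close position it reads Ab-Cb-Fb.

Ab Cb Fb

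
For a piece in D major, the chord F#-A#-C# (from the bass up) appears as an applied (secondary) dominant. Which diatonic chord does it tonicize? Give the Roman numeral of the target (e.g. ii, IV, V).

vi

The chord is a major triad on F#.
A dominant resolves down a perfect fifth: F# → B. In D major, B is scale degree 6, i.e. vi.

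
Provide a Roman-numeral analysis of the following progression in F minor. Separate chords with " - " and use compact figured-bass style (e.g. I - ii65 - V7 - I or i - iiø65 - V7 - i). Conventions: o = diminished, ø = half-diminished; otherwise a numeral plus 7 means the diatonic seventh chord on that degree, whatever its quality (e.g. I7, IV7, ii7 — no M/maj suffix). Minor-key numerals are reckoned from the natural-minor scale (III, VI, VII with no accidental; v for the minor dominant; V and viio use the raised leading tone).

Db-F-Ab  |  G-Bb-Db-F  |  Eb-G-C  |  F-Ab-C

VI - iiø7 - v6 - i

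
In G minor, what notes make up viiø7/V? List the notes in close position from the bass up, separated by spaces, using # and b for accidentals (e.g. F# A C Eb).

C# E G B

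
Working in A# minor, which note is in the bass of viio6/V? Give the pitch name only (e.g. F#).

F##

The applied chord viio6/V is rooted on D##: D##-F##-A#.
The figure 6 means first inversion — the third is in the bass.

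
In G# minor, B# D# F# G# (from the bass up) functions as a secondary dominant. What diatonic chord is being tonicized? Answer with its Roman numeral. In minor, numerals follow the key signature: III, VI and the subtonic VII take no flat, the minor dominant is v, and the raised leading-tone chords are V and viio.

The chord is a dominant seventh chord on G#.
A dominant resolves down a perfect fifth: G# → C#. In G# minor, C# is scale degree 4, i.e. iv.

iv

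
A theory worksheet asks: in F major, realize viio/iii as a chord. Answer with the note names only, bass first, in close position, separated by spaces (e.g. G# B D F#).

The slash marks an applied leading-tone chord: viio of iii. In F major, iii is A, so the leading tone to it is G#, a half step below.
Building a diminished triad on G# gives G#-B-D.

G# B D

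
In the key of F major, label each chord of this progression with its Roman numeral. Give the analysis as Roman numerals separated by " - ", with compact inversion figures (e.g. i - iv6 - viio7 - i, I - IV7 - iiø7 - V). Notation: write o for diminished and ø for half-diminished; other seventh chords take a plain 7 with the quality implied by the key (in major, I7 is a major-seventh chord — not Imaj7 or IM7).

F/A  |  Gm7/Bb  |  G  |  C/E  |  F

I6 - ii65 - V/V - V6 - I

F/A has root F, degree 1 in F major, so I6.
Gm7/Bb: root G is the supertonic; minor seventh chord there is ii65.
G: chromatic; G is V of V, so V/V.
C/E has root C, degree 5 in F major, so V6.
F has root F, degree 1 in F major, so I.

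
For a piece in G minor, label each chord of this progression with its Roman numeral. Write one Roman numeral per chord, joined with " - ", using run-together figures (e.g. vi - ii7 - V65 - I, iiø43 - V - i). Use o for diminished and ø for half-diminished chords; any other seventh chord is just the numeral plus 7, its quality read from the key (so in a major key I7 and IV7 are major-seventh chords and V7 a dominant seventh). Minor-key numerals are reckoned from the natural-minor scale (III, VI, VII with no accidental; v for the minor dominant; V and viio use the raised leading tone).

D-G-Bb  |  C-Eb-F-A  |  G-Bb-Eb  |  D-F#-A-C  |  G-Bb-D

i64 - VII43 - VI6 - V7 - i

D-G-Bb: minor triad on G = scale degree 1 → i64.
C-Eb-F-A has root F, degree 7 in G minor, so VII43.
G-Bb-Eb has root Eb, degree 6 in G minor, so VI6.
D-F#-A-C: root D is the dominant; dominant seventh chord there is V7.
G-Bb-D: root G is the tonic; minor triad there is i.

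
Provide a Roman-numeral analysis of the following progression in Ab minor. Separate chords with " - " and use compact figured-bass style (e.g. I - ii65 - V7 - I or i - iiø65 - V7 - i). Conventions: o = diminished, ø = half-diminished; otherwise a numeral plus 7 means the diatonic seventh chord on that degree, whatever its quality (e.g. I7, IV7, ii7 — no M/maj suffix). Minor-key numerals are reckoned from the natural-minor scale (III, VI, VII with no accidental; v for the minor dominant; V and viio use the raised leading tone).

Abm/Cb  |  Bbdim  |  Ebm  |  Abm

i6 - iio - v - i

Abm/Cb: minor triad on Ab = scale degree 1 → i6.
Bbdim: diminished triad on Bb = scale degree 2 → iio.
Ebm: minor triad on Eb = scale degree 5 → v.
Abm has root Ab, degree 1 in Ab minor, so i.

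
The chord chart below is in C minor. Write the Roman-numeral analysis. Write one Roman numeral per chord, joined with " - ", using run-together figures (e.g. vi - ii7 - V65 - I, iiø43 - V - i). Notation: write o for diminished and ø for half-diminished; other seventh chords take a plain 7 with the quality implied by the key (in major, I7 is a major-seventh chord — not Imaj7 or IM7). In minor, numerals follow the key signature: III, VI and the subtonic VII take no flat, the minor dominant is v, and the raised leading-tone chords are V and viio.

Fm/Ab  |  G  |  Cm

iv6 - V - i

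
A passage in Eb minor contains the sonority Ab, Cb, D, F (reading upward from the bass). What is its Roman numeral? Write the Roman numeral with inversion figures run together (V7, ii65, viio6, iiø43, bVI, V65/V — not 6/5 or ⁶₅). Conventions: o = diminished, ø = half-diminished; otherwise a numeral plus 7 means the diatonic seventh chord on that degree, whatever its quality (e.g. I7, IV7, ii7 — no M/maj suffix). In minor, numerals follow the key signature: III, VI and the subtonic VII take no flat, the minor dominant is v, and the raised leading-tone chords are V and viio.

Stacked in thirds the chord is D-F-Ab-Cb: a fully diminished seventh chord on D.
D is scale degree 7 in Eb minor, and a fully diminished seventh chord on that degree is written viio7.
With Ab in the bass the chord is in second inversion, so the figured bass is 43.

viio43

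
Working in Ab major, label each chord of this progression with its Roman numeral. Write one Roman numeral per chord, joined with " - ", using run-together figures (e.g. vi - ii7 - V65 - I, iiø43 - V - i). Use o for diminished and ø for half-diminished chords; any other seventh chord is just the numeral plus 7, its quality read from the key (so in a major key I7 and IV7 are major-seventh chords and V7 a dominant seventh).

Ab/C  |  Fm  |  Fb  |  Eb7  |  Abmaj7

Ab/C: major triad on Ab = scale degree 1 → I6.
Fm: root F is the submediant; minor triad there is vi.
Fb: Fb with this quality isn't in the key; it's bVI, borrowed from the parallel minor.
Eb7: root Eb is the dominant; dominant seventh chord there is V7.
Abmaj7: root Ab is the tonic; major seventh chord there is I7.

I6 - vi - bVI - V7 - I7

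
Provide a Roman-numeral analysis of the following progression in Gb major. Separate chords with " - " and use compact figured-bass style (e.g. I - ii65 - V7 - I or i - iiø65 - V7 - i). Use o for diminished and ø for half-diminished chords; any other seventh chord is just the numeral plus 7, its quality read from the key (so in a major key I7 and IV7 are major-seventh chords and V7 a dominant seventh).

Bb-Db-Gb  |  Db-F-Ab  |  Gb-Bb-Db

I6 - V - I

Bb-Db-Gb has root Gb, degree 1 in Gb major, so I6.
Db-F-Ab has root Db, degree 5 in Gb major, so V.
Gb-Bb-Db has root Gb, degree 1 in Gb major, so I.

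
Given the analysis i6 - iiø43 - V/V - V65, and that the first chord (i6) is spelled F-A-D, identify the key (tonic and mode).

i6 is given as F-A-D — a minor triad with root D.
If D is scale degree 1 and the mode makes that degree carry a minor triad, the tonic is D and the mode is minor.

D minor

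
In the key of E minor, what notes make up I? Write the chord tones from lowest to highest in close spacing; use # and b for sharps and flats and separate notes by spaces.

E G# B

I is the major tonic (Picardy third), borrowed from the parallel major. In E minor that root is E.
So the chord is E-G#-B.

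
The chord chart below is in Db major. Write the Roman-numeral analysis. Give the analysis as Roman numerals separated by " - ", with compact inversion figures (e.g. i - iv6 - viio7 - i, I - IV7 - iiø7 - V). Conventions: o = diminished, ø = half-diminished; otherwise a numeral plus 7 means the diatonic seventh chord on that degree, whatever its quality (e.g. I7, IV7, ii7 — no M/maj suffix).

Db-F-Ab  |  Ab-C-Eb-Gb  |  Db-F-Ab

I - V7 - I

Db-F-Ab: major triad on Db = scale degree 1 → I.
Ab-C-Eb-Gb: dominant seventh chord on Ab = scale degree 5 → V7.
Db-F-Ab: major triad on Db = scale degree 1 → I.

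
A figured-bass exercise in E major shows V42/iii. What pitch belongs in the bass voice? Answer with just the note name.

The applied chord V42/iii is rooted on D#: D#-F##-A#-C#.
The figure 42 means third inversion — the seventh is in the bass.

C#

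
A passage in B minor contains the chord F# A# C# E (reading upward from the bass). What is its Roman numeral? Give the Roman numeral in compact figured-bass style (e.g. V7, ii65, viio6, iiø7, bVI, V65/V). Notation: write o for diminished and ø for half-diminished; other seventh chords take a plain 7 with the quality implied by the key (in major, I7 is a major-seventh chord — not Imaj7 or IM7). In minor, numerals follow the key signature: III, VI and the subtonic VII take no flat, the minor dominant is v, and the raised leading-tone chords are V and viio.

V7

The pitches F#-A#-C#-E form a dominant seventh chord rooted on F#.
In B minor, F# is the dominant; the diatonic dominant seventh chord there is V7.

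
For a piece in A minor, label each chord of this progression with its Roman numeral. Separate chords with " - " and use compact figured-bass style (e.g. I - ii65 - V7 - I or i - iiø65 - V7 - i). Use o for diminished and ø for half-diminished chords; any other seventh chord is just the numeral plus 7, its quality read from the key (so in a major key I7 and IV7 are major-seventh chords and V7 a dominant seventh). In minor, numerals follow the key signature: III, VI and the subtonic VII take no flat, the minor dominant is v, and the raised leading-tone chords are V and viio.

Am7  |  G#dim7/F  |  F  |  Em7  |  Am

i7 - viio42 - VI - v7 - i

Am7: minor seventh chord on A = scale degree 1 → i7.
G#dim7/F: fully diminished seventh chord on G# = scale degree 7 → viio42.
F has root F, degree 6 in A minor, so VI.
Em7 has root E, degree 5 in A minor, so v7.
Am: minor triad on A = scale degree 1 → i.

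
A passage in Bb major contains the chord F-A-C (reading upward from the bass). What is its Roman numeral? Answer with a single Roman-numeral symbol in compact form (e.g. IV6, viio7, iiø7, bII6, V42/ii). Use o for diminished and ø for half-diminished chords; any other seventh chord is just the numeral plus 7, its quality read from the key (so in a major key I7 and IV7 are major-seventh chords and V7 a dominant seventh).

V

The pitches F-A-C form a major triad rooted on F.
F is scale degree 5 in Bb major, and a major triad on that degree is written V.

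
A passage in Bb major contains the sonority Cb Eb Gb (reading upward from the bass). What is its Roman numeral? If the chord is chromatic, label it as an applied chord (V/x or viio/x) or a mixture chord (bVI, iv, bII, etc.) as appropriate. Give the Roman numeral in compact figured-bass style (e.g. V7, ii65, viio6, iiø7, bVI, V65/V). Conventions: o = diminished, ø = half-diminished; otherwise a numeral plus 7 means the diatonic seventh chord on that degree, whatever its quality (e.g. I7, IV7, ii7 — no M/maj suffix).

The pitches Cb-Eb-Gb form a major triad rooted on Cb.
Cb is the lowered second degree of Bb major (diatonic 2 would be C). This is the Neapolitan chord — a major triad on the lowered second degree.

bII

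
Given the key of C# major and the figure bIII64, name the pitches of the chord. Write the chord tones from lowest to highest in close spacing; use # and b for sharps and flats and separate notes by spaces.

Scale degree 3 in C# major is E#; lowering it a half step gives E. bIII64 is a major triad on the lowered third degree, borrowed from the parallel minor.
So the chord is E-G#-B, a major triad.
The figured bass 64 indicates second inversion, placing the fifth (B) in the bass: B-E-G#.

B E G#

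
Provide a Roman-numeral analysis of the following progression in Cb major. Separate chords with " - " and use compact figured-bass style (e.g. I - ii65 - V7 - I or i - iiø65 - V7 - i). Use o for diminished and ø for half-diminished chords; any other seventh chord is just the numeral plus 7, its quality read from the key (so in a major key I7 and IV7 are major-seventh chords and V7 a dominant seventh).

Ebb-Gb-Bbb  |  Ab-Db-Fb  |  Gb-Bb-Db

Ebb-Gb-Bbb is non-diatonic — bIII, a mixture chord from Cb minor.
Ab-Db-Fb: minor triad on Db = scale degree 2 → ii64.
Gb-Bb-Db: root Gb is the dominant; major triad there is V.

bIII - ii64 - V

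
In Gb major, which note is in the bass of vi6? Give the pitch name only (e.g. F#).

vi in Gb major has root Eb; the chord is Eb-Gb-Bb.
The figure 6 means first inversion — the third is in the bass.

Gb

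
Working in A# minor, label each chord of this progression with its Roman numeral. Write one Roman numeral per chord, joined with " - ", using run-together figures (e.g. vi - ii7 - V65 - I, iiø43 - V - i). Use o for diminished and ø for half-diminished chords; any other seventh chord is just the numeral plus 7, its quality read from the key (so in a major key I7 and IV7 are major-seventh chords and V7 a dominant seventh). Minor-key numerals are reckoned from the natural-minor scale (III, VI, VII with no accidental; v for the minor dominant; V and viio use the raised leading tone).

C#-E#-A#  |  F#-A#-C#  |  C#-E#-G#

C#-E#-A#: minor triad on A# = scale degree 1 → i6.
F#-A#-C#: root F# is the submediant; major triad there is VI.
C#-E#-G# has root C#, degree 3 in A# minor, so III.

i6 - VI - III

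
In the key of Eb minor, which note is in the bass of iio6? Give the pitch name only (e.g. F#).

iio in Eb minor has root F; the chord is F-Ab-Cb.
The figure 6 means first inversion — the third is in the bass.

Ab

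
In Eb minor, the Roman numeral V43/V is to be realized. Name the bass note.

The applied chord V43/V is rooted on F: F-A-C-Eb.
The figure 43 means second inversion — the fifth is in the bass.

C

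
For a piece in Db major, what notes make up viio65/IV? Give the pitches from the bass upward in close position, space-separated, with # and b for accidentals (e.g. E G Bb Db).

Ab Cb Ebb F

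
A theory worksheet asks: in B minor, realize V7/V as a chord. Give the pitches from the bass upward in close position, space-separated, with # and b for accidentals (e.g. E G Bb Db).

V7/V is a secondary dominant — the dominant seventh of V. V in B minor is F#, so the applied chord's root is C#, a perfect fifth above.
Building a dominant seventh chord on C# gives C#-E#-G#-B.

C# E# G# B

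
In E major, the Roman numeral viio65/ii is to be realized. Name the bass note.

G#

The applied chord viio65/ii is rooted on E#: E#-G#-B-D.
The figure 65 means first inversion — the third is in the bass.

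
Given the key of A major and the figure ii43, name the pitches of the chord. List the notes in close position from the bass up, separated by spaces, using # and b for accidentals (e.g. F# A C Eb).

The numeral's case and figure indicate a minor seventh chord. In A major its root, the second degree, is B.
Stacking thirds from B gives B-D-F#-A.
With the 43 figure the chord is in second inversion; from the bass F# upward in close position it reads F#-A-B-D.

F# A B D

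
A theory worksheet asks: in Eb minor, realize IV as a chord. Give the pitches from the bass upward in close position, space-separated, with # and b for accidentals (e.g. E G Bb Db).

IV is the major subdominant, borrowed from the parallel major. In Eb minor that root is Ab.
So the chord is Ab-C-Eb.

Ab C Eb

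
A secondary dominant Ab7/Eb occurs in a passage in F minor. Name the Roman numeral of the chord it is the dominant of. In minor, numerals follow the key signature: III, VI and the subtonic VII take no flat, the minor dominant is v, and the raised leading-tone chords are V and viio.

VI

The chord is a dominant seventh chord on Ab.
A dominant resolves down a perfect fifth: Ab → Db. In F minor, Db is scale degree 6, i.e. VI.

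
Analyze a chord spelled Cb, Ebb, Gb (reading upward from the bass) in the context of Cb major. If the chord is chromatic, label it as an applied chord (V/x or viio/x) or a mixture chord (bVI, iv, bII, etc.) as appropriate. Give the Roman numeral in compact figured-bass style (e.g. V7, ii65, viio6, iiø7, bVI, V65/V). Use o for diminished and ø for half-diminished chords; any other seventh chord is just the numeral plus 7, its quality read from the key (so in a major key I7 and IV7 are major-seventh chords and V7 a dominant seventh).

Stacked in thirds the chord is Cb-Ebb-Gb: a minor triad on Cb.
Cb is the first degree of Cb major. This is the minor tonic, borrowed from the parallel minor.

i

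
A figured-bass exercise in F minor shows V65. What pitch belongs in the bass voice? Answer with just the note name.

E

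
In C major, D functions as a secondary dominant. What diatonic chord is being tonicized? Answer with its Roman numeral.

V

The chord is a major triad on D.
A dominant resolves down a perfect fifth: D → G. In C major, G is scale degree 5, i.e. V.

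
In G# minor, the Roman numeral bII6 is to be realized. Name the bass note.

bII in G# minor has root A; the chord is A-C#-E.
The figure 6 means first inversion — the third is in the bass.

C#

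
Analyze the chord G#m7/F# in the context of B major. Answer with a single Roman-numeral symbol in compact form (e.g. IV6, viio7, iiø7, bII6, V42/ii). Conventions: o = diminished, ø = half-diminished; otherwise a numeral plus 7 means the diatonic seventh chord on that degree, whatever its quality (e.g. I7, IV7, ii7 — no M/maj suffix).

vi42

The pitches G#-B-D#-F# form a minor seventh chord rooted on G#.
In B major, G# is the submediant; the diatonic minor seventh chord there is vi7.
With F# in the bass the chord is in third inversion, so the figured bass is 42.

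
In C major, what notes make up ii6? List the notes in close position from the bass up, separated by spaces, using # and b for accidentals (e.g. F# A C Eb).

F A D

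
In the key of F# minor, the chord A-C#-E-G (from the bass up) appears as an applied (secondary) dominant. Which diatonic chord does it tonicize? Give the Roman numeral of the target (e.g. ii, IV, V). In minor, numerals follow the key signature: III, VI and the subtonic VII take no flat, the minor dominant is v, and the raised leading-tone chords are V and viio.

VI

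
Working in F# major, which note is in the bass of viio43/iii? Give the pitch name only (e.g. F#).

The applied chord viio43/iii is rooted on G##: G##-B#-D#-F#.
The figure 43 means second inversion — the fifth is in the bass.

D#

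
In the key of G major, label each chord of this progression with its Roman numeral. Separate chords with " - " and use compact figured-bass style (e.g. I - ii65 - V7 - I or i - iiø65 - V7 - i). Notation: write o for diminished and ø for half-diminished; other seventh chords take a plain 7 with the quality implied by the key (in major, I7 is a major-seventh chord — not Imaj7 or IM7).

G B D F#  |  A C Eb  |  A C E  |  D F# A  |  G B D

G-B-D-F#: root G is the tonic; major seventh chord there is I7.
A-C-Eb is non-diatonic — iio, a mixture chord from G minor.
A-C-E: root A is the supertonic; minor triad there is ii.
D-F#-A: root D is the dominant; major triad there is V.
G-B-D: major triad on G = scale degree 1 → I.

I7 - iio - ii - V - I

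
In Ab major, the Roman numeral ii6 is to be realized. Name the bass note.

Db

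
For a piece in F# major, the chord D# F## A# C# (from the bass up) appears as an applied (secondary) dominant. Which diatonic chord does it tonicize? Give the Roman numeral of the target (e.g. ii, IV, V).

The chord is a dominant seventh chord on D#.
A dominant resolves down a perfect fifth: D# → G#. In F# major, G# is scale degree 2, i.e. ii.

ii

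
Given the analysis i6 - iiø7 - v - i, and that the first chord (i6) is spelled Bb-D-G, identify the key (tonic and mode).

i6 is given as Bb-D-G — a minor triad with root G.
If G is scale degree 1 and the mode makes that degree carry a minor triad, the tonic is G and the mode is minor.

G minor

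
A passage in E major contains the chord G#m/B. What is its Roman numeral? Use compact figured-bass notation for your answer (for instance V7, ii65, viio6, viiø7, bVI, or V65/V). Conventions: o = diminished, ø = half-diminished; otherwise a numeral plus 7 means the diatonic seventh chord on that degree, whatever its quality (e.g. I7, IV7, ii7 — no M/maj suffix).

Stacked in thirds the chord is G#-B-D#: a minor triad on G#.
G# is scale degree 3 in E major, and a minor triad on that degree is written iii.
With B in the bass the chord is in first inversion, so the figured bass is 6.

iii6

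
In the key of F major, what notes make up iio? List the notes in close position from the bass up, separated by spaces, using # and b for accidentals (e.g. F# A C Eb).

iio is the diminished supertonic triad, borrowed from the parallel minor. In F major that root is G.
So the chord is G-Bb-Db, a diminished triad.

G Bb Db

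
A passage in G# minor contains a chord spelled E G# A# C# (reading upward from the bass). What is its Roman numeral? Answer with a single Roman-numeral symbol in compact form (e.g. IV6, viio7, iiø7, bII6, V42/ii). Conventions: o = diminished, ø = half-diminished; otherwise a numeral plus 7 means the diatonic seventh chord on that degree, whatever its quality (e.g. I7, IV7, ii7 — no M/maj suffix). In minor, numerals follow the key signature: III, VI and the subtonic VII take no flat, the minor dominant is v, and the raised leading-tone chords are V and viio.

iiø43

Stacked in thirds the chord is A#-C#-E-G#: a half-diminished seventh chord on A#.
A# is scale degree 2 in G# minor, and a half-diminished seventh chord on that degree is written iiø7.
With E in the bass the chord is in second inversion, so the figured bass is 43.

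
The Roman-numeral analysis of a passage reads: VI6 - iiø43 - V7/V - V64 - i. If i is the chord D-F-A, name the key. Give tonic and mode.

D minor

i is given as D-F-A — a minor triad with root D.
If D is scale degree 1 and the mode makes that degree carry a minor triad, the tonic is D and the mode is minor.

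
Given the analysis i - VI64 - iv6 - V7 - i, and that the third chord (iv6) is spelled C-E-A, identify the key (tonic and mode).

E minor

iv6 is given as C-E-A — a minor triad with root A.
If A is scale degree 4 and the mode makes that degree carry a minor triad, the tonic is E and the mode is minor.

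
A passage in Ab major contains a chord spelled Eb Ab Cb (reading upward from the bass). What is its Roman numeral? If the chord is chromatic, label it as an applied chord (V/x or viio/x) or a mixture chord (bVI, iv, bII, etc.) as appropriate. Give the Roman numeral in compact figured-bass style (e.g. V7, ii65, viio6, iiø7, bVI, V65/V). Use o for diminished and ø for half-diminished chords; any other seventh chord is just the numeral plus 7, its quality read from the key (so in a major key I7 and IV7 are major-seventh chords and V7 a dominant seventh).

Stacked in thirds the chord is Ab-Cb-Eb: a minor triad on Ab.
Ab is the first degree of Ab major. This is the minor tonic, borrowed from the parallel minor.
With Eb in the bass the chord is in second inversion, so the figured bass is 64.

i64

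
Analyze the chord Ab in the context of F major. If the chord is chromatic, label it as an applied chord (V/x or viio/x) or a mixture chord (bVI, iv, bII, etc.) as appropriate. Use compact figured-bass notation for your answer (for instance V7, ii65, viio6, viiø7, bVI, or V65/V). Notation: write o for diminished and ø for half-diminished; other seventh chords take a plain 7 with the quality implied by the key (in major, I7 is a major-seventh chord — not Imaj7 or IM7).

bIII

Stacked in thirds the chord is Ab-C-Eb: a major triad on Ab.
Ab is the lowered third degree of F major (diatonic 3 would be A). This is a major triad on the lowered third degree, borrowed from the parallel minor.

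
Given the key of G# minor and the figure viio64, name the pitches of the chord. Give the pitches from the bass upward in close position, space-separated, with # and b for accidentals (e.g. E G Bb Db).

C# F## A#

In G# minor, the leading-tone chord is built on the raised seventh degree, F##.
That chord is spelled F##-A#-C#.
The figured bass 64 indicates second inversion, placing the fifth (C#) in the bass: C#-F##-A#.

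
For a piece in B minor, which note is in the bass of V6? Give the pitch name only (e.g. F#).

V in B minor has root F#; the chord is F#-A#-C#.
The figure 6 means first inversion — the third is in the bass.

A#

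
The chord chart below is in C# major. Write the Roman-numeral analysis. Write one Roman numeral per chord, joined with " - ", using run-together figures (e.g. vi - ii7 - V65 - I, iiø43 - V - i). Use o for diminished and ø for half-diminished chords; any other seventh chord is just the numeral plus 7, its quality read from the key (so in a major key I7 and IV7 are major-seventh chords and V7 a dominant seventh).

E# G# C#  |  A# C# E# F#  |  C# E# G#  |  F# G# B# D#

I6 - IV65 - I - V42

E#-G#-C#: major triad on C# = scale degree 1 → I6.
A#-C#-E#-F#: major seventh chord on F# = scale degree 4 → IV65.
C#-E#-G#: major triad on C# = scale degree 1 → I.
F#-G#-B#-D#: root G# is the dominant; dominant seventh chord there is V42.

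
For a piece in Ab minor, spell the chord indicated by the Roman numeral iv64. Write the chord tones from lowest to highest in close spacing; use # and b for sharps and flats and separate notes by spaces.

Ab Db Fb

In Ab minor, the fourth degree is Db, and the diatonic chord built there is a minor triad.
That chord is spelled Db-Fb-Ab.
The figured bass 64 indicates second inversion, placing the fifth (Ab) in the bass: Ab-Db-Fb.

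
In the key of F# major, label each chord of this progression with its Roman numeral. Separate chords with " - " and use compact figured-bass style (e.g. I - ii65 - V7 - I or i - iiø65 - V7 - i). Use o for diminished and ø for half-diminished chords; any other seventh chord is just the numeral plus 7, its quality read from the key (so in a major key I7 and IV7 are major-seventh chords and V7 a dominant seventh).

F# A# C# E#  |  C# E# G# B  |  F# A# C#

F#-A#-C#-E#: major seventh chord on F# = scale degree 1 → I7.
C#-E#-G#-B has root C#, degree 5 in F# major, so V7.
F#-A#-C# has root F#, degree 1 in F# major, so I.

I7 - V7 - I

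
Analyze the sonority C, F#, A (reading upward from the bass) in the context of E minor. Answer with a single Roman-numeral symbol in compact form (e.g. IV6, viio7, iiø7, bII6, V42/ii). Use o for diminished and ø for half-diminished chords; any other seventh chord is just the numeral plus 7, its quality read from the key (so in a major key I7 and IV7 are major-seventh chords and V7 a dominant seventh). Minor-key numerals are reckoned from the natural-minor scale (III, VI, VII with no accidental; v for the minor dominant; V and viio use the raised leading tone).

iio64

The pitches F#-A-C form a diminished triad rooted on F#.
F# is scale degree 2 in E minor, and a diminished triad on that degree is written iio.
With C in the bass the chord is in second inversion, so the figured bass is 64.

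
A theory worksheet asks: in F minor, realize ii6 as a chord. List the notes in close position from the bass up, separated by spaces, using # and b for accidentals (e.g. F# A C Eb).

Bb D G

Scale degree 2 in F minor is G; here the chord built on it is altered to a minor triad. ii6 is the minor supertonic, borrowed from the parallel major (the Dorian ii).
So the chord is G-Bb-D.
The figured bass 6 indicates first inversion, placing the third (Bb) in the bass: Bb-D-G.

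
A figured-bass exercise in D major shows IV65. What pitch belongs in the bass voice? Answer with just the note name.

B

IV in D major has root G; the chord is G-B-D-F#.
The figure 65 means first inversion — the third is in the bass.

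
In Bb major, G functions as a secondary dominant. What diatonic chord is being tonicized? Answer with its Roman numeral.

The chord is a major triad on G.
A dominant resolves down a perfect fifth: G → C. In Bb major, C is scale degree 2, i.e. ii.

ii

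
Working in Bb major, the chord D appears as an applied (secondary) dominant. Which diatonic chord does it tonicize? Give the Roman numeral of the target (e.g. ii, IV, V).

vi

The chord is a major triad on D.
A dominant resolves down a perfect fifth: D → G. In Bb major, G is scale degree 6, i.e. vi.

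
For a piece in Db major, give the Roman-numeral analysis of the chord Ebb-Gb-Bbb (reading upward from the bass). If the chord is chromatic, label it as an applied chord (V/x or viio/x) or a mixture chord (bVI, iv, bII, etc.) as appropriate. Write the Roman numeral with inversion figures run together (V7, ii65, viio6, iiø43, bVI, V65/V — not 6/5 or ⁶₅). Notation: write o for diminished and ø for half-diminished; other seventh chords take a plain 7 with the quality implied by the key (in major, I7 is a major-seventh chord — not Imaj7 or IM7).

Stacked in thirds the chord is Ebb-Gb-Bbb: a major triad on Ebb.
Ebb is the lowered second degree of Db major (diatonic 2 would be Eb). This is the Neapolitan chord — a major triad on the lowered second degree.

bII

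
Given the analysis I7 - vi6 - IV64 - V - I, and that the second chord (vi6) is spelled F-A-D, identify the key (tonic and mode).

vi6 is given as F-A-D — a minor triad with root D.
vi6 on D implies D is the submediant; that puts the tonic at F, and the lowercase numeral fits major mode.

F major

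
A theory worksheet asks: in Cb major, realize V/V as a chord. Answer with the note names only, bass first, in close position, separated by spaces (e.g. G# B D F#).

Db F Ab

V/V is a secondary dominant — the dominant triad of V. V in Cb major is Gb, so the applied chord's root is Db, a perfect fifth above.
Building a major triad on Db gives Db-F-Ab.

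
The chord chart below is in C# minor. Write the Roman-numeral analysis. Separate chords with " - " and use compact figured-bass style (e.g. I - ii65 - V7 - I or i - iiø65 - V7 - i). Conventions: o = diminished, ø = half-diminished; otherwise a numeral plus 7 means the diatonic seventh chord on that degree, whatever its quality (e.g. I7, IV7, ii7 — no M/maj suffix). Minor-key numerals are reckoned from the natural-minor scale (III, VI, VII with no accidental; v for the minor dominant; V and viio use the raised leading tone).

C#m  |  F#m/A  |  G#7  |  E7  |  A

i - iv6 - V7 - V7/VI - VI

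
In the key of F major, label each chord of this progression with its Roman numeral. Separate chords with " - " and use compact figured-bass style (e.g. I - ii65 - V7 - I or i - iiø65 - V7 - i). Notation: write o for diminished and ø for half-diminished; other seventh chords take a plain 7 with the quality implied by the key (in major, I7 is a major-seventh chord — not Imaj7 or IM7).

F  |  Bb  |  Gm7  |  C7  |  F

F has root F, degree 1 in F major, so I.
Bb has root Bb, degree 4 in F major, so IV.
Gm7 has root G, degree 2 in F major, so ii7.
C7: root C is the dominant; dominant seventh chord there is V7.
F has root F, degree 1 in F major, so I.

I - IV - ii7 - V7 - I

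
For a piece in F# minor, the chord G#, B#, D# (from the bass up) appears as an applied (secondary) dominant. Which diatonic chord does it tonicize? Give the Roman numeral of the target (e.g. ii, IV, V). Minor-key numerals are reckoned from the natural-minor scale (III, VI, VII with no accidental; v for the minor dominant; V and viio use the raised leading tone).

V

The chord is a major triad on G#.
A dominant resolves down a perfect fifth: G# → C#. In F# minor, C# is scale degree 5, i.e. V.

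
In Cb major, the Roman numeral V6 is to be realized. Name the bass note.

V in Cb major has root Gb; the chord is Gb-Bb-Db.
The figure 6 means first inversion — the third is in the bass.

Bb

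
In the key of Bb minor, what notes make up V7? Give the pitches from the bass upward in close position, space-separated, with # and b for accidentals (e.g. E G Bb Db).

F A C Eb

In Bb minor, scale degree 5 is F. The dominant is major (leading tone raised), so V is a dominant seventh chord.
That chord is spelled F-A-C-Eb.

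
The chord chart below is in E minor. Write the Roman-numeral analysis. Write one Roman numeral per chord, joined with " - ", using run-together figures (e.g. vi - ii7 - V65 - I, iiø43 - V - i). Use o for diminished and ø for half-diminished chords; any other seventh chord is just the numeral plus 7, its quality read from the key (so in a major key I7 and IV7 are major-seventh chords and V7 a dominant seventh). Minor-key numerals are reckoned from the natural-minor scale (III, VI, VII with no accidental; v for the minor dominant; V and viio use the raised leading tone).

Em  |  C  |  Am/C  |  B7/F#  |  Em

i - VI - iv6 - V43 - i

Em has root E, degree 1 in E minor, so i.
C: major triad on C = scale degree 6 → VI.
Am/C has root A, degree 4 in E minor, so iv6.
B7/F# has root B, degree 5 in E minor, so V43.
Em has root E, degree 1 in E minor, so i.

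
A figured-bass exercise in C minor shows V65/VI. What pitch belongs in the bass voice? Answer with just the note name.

G

The applied chord V65/VI is rooted on Eb: Eb-G-Bb-Db.
The figure 65 means first inversion — the third is in the bass.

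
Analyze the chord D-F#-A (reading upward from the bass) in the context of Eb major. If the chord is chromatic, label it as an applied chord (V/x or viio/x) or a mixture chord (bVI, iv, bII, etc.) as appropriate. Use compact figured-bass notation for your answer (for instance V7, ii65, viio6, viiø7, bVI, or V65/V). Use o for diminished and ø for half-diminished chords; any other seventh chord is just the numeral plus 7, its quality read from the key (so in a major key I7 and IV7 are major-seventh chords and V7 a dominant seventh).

The pitches D-F#-A form a major triad rooted on D.
D is not a diatonic chord root with this quality in Eb major, but it lies a perfect fifth above G (iii), so the chord functions as an applied dominant of iii.

V/iii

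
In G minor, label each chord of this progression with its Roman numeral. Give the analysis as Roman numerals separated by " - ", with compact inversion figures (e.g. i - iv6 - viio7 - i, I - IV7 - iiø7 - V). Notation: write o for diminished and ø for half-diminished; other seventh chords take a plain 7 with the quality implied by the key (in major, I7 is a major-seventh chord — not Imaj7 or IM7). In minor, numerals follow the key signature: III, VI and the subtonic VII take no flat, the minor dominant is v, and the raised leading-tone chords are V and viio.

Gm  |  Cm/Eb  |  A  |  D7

Gm has root G, degree 1 in G minor, so i.
Cm/Eb: root C is the subdominant; minor triad there is iv6.
A is the secondary dominant of V (major triad on A): V/V.
D7: root D is the dominant; dominant seventh chord there is V7.

i - iv6 - V/V - V7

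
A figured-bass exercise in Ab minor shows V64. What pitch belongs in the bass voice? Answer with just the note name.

Bb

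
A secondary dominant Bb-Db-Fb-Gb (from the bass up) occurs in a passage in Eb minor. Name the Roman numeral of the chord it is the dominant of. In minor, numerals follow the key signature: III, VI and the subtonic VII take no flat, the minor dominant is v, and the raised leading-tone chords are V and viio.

The chord is a dominant seventh chord on Gb.
A dominant resolves down a perfect fifth: Gb → Cb. In Eb minor, Cb is scale degree 6, i.e. VI.

VI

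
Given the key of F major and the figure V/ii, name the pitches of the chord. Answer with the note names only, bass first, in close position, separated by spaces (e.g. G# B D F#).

D F# A

The slash means an applied dominant: we want the dominant of ii. In F major, ii is G minor, and its dominant is built on D.
Building a major triad on D gives D-F#-A.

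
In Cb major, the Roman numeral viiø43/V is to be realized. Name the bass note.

Cb

The applied chord viiø43/V is rooted on F: F-Ab-Cb-Eb.
The figure 43 means second inversion — the fifth is in the bass.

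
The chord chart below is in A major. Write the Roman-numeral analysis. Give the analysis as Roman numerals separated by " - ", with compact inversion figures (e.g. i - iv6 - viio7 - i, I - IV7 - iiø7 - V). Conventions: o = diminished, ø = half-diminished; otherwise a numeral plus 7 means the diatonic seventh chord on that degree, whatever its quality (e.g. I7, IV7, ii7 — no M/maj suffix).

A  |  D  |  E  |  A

A: major triad on A = scale degree 1 → I.
D has root D, degree 4 in A major, so IV.
E: root E is the dominant; major triad there is V.
A has root A, degree 1 in A major, so I.

I - IV - V - I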